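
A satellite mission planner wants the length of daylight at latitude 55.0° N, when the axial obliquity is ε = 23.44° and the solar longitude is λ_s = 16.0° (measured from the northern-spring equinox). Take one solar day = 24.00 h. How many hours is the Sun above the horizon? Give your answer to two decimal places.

Solar declination: sin δ = sin ε · sin λ_s = sin 23.44° × sin 16.0° = 0.10965, so δ = +6.295°.
cos H₀ = −tan φ · tan δ = −tan(+55.0°) × tan(+6.295°) = -0.1575, so H₀ = 1.7290 rad = 99.06°.
Daylight = 2H₀/(2π) × 24.00 h = (1.7290/π) × 24.00 = 13.21 h.

13.21 h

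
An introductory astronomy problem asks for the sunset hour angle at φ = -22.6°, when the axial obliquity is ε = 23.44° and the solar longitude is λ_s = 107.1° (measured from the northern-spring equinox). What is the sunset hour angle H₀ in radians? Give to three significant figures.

H₀ = 1.40 rad

Solar declination: sin δ = sin ε · sin λ_s = sin 23.44° × sin 107.1° = 0.38020, so δ = +22.346°.
cos H₀ = −tan φ · tan δ = −tan(-22.6°) × tan(+22.346°) = 0.1711, so H₀ = 1.3988 rad = 80.15°.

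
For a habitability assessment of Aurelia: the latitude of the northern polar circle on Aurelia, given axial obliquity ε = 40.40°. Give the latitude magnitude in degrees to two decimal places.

49.60°

The polar circle is the lowest latitude that experiences at least one full rotation of continuous daylight at the northern-summer solstice; it lies at |φ| = 90° − ε = 90° − 40.40° = 49.60°.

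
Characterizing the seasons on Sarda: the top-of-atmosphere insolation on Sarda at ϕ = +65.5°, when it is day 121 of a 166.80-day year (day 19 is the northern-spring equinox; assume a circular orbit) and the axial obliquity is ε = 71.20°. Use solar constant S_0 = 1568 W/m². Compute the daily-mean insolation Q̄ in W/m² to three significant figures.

Solar longitude: L_s = 360° × (121 − 19)/166.80 = 220.144°.
sin δ = sin 71.20° × sin 220.144° = -0.61031, so δ = -37.612°.
cos h₀ = −tan(+65.5°) tan(-37.612°) = 1.6906 ≥ 1 ⇒ polar night, h₀ = 0 and Q̄ = 0.

Q̄ ≈ 0.00 W/m²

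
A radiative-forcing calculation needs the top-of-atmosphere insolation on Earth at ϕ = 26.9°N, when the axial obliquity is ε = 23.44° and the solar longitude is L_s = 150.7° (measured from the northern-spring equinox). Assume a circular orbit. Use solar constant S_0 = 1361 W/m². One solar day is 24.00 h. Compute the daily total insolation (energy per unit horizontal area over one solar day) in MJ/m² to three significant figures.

38.1 MJ/m²

Solar declination: sin δ = sin ε · sin L_s = sin 23.44° × sin 150.7° = 0.19467, so δ = +11.225°.
cos h₀ = −tan(+26.9°) tan(+11.225°) = -0.1007, h₀ = 1.6717 rad.
Bracket: h₀ sin ϕ sin δ + cos ϕ cos δ sin h₀ = 1.6717×0.45243×0.19467 + 0.89180×0.98087×0.99492 = 0.147234 + 0.870296 = 1.017530.
Q̄ = (S_0/π) × [bracket] = (1361/π) × 1.017530 = 440.81 W/m².
Daily total = Q̄ × 24.00 h × 3600 s/h = 440.81 × 24.00 × 3600 / 10⁶ = 38.09 MJ/m².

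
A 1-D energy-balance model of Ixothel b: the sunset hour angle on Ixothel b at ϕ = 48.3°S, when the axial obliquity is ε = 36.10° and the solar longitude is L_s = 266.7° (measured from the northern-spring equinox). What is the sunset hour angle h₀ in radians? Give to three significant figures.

h₀ = 2.53 rad

Solar declination: sin δ = sin ε · sin L_s = sin 36.10° × sin 266.7° = -0.58822, so δ = -36.031°.
cos h₀ = −tan ϕ · tan δ = −tan(-48.3°) × tan(-36.031°) = -0.8164, so h₀ = 2.5259 rad = 144.72°.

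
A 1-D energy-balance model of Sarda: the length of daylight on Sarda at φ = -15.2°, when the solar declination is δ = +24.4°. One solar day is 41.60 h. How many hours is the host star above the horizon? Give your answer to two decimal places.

cos H₀ = −tan φ · tan δ = −tan(-15.2°) × tan(+24.400°) = 0.1232, so H₀ = 1.4472 rad = 82.92°.
Daylight = 2H₀/(2π) × 41.60 h = (1.4472/π) × 41.60 = 19.16 h.

19.16 h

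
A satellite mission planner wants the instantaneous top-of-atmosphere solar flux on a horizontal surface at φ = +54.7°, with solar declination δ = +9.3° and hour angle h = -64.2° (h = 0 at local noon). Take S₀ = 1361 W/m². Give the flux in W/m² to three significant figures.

517 W/m²

cos θ_z = sin φ sin δ + cos φ cos δ cos h = 0.131891 + 0.248196 = 0.380087.
Flux = S₀ · cos θ_z = 1361 × 0.380087 = 517.3 W/m².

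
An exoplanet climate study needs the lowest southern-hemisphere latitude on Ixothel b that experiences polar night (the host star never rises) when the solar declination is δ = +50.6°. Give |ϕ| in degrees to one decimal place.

Polar night requires cos h₀ = −tan ϕ tan δ ≥ 1, i.e. tan ϕ tan δ ≤ −1.
The boundary is |tan ϕ| · |tan δ| = 1, so |ϕ| = 90° − |δ| = 90° − 50.6° = 39.4° in the southern hemisphere.

|ϕ| = 39.4°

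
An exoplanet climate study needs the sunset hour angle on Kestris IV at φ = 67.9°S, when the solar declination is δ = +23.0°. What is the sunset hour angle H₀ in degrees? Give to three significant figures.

H₀ = 0.00°

cos H₀ = −tan φ · tan δ = 1.0454 ≥ 1, so the host star never rises (polar night) and H₀ = 0.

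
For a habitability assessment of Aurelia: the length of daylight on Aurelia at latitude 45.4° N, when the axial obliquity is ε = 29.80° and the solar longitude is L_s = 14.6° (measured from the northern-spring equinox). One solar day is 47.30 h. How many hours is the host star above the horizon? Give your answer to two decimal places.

25.58 h

Solar declination: sin δ = sin ε · sin L_s = sin 29.80° × sin 14.6° = 0.12527, so δ = +7.196°.
cos h₀ = −tan ϕ · tan δ = −tan(+45.4°) × tan(+7.196°) = -0.1280, so h₀ = 1.6992 rad = 97.36°.
Daylight = 2h₀/(2π) × 47.30 h = (1.6992/π) × 47.30 = 25.58 h.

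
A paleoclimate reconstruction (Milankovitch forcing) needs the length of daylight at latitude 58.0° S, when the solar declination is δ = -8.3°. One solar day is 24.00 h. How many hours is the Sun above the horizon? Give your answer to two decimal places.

cos h₀ = −tan ϕ · tan δ = −tan(-58.0°) × tan(-8.300°) = -0.2335, so h₀ = 1.8064 rad = 103.50°.
Daylight = 2h₀/(2π) × 24.00 h = (1.8064/π) × 24.00 = 13.80 h.

13.80 h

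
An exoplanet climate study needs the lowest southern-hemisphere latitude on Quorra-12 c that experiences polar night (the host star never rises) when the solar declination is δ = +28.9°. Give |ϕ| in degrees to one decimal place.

|ϕ| = 61.1°

Polar night requires cos h₀ = −tan ϕ tan δ ≥ 1, i.e. tan ϕ tan δ ≤ −1.
The boundary is |tan ϕ| · |tan δ| = 1, so |ϕ| = 90° − |δ| = 90° − 28.9° = 61.1° in the southern hemisphere.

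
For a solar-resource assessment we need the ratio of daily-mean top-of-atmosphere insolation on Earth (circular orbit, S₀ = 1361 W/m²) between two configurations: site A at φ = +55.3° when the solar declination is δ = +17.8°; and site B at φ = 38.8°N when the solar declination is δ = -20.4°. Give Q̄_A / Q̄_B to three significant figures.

Q̄_A / Q̄_B ≈ 2.37

— Configuration A (φ=+55.3°):
cos H₀ = −tan(+55.3°) tan(+17.800°) = -0.4637, H₀ = 2.0529 rad.
Bracket: H₀ sin φ sin δ + cos φ cos δ sin H₀ = 2.0529×0.82214×0.30570 + 0.56928×0.95213×0.88600 = 0.515952 + 0.480237 = 0.996189.
Q̄ = (S₀/π) × [bracket] = (1361/π) × 0.996189 = 431.57 W/m².
— Configuration B (φ=+38.8°):
cos H₀ = −tan(+38.8°) tan(-20.400°) = 0.2990, H₀ = 1.2671 rad.
Bracket: H₀ sin φ sin δ + cos φ cos δ sin H₀ = 1.2671×0.62660×-0.34857 + 0.77934×0.93728×0.95425 = -0.276752 + 0.697041 = 0.420289.
Q̄ = (S₀/π) × [bracket] = (1361/π) × 0.420289 = 182.08 W/m².
Ratio Q̄_A / Q̄_B = 431.57 / 182.08 = 2.370.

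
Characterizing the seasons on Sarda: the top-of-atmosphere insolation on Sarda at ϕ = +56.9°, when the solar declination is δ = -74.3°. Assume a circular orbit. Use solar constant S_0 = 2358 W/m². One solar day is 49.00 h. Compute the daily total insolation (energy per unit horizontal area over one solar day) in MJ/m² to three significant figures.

cos h₀ = −tan(+56.9°) tan(-74.300°) = 5.4574 ≥ 1 ⇒ polar night, h₀ = 0 and Q̄ = 0.
Daily total = Q̄ × 49.00 h × 3600 s/h = 0.00 MJ/m².

0.00 MJ/m²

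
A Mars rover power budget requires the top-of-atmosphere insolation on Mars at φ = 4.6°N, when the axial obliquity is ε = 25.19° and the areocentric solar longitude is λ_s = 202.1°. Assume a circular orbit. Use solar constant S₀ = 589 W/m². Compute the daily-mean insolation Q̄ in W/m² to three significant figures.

sin δ = sin 25.19° × sin 202.1° = -0.16013, so δ = -9.214°.
cos H₀ = −tan(+4.6°) tan(-9.214°) = 0.0131, H₀ = 1.5577 rad.
Bracket: H₀ sin φ sin δ + cos φ cos δ sin H₀ = 1.5577×0.08020×-0.16013 + 0.99678×0.98710×0.99991 = -0.020005 + 0.983833 = 0.963828.
Q̄ = (S₀/π) × [bracket] = (589/π) × 0.963828 = 180.7 W/m².

Q̄ ≈ 181 W/m²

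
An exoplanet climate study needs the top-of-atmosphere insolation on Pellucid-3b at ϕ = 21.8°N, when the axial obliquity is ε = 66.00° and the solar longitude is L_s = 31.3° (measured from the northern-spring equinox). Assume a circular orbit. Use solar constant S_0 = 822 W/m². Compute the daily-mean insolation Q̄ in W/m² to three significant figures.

Q̄ ≈ 291 W/m²

Solar declination: sin δ = sin ε · sin L_s = sin 66.00° × sin 31.3° = 0.47460, so δ = +28.334°.
cos h₀ = −tan(+21.8°) tan(+28.334°) = -0.2157, h₀ = 1.7882 rad.
Bracket: h₀ sin ϕ sin δ + cos ϕ cos δ sin h₀ = 1.7882×0.37137×0.47460 + 0.92849×0.88020×0.97647 = 0.315174 + 0.798027 = 1.113201.
Q̄ = (S_0/π) × [bracket] = (822/π) × 1.113201 = 291.3 W/m².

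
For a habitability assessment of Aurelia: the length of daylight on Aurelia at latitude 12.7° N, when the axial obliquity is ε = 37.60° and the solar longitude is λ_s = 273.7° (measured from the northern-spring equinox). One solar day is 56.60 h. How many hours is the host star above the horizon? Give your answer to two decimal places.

Solar declination: sin δ = sin ε · sin λ_s = sin 37.60° × sin 273.7° = -0.60887, so δ = -37.508°.
cos H₀ = −tan φ · tan δ = −tan(+12.7°) × tan(-37.508°) = 0.1730, so H₀ = 1.3969 rad = 80.04°.
Daylight = 2H₀/(2π) × 56.60 h = (1.3969/π) × 56.60 = 25.17 h.

25.17 h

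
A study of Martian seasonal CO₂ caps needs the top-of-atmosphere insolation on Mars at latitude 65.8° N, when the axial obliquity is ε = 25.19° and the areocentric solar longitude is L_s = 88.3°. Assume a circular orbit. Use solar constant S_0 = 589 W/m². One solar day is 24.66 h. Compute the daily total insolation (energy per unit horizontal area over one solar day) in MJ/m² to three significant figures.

20.3 MJ/m²

sin δ = sin 25.19° × sin 88.3° = 0.42543, so δ = +25.178°.
cos h₀ = −tan(+65.8°) tan(+25.178°) = -1.0460 ≤ −1 ⇒ polar day, h₀ = π.
Bracket: h₀ sin ϕ sin δ + cos ϕ cos δ sin h₀ = 3.1416×0.91212×0.42543 + 0.40992×0.90499×0.00000 = 1.219077 + 0.000000 = 1.219077.
Q̄ = (S_0/π) × [bracket] = (589/π) × 1.219077 = 228.56 W/m².
Daily total = Q̄ × 24.66 h × 3600 s/h = 228.56 × 24.66 × 3600 / 10⁶ = 20.29 MJ/m².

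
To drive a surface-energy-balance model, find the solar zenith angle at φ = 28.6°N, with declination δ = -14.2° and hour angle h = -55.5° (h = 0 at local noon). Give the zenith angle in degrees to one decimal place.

θ_z = 68.6°

cos θ_z = sin φ sin δ + cos φ cos δ cos h = -0.117427 + 0.482100 = 0.364673.
θ_z = arccos(0.364673) = 68.6°.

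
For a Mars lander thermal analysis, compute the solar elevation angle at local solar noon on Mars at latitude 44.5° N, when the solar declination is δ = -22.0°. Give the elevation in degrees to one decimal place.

At local noon the hour angle is zero, so the zenith angle equals |φ − δ| = |+44.5° − (-22.000°)| = 66.500°.
Elevation = 90° − 66.500° = 23.5°.

23.5°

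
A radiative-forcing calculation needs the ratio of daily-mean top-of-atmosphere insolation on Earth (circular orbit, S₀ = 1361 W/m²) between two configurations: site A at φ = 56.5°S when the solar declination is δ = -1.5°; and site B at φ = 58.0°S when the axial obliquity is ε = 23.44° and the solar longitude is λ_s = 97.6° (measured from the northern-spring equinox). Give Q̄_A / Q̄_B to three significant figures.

— Configuration A (φ=-56.5°):
cos H₀ = −tan(-56.5°) tan(-1.500°) = -0.0396, H₀ = 1.6104 rad.
Bracket: H₀ sin φ sin δ + cos φ cos δ sin H₀ = 1.6104×-0.83389×-0.02618 + 0.55194×0.99966×0.99922 = 0.035157 + 0.551322 = 0.586479.
Q̄ = (S₀/π) × [bracket] = (1361/π) × 0.586479 = 254.07 W/m².
— Configuration B (φ=-58.0°):
Solar declination: sin δ = sin ε · sin λ_s = sin 23.44° × sin 97.6° = 0.39429, so δ = +23.222°.
cos H₀ = −tan(-58.0°) tan(+23.222°) = 0.6866, H₀ = 0.8140 rad.
Bracket: H₀ sin φ sin δ + cos φ cos δ sin H₀ = 0.8140×-0.84805×0.39429 + 0.52992×0.91898×0.72701 = -0.272183 + 0.354044 = 0.081861.
Q̄ = (S₀/π) × [bracket] = (1361/π) × 0.081861 = 35.464 W/m².
Ratio Q̄_A / Q̄_B = 254.07 / 35.464 = 7.164.

Q̄_A / Q̄_B ≈ 7.16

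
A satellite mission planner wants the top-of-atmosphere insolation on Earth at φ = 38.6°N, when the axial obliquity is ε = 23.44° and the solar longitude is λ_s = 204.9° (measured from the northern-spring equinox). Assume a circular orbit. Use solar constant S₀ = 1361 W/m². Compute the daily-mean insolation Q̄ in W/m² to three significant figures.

Solar declination: sin δ = sin ε · sin λ_s = sin 23.44° × sin 204.9° = -0.16748, so δ = -9.642°.
cos H₀ = −tan(+38.6°) tan(-9.642°) = 0.1356, H₀ = 1.4348 rad.
Bracket: H₀ sin φ sin δ + cos φ cos δ sin H₀ = 1.4348×0.62388×-0.16748 + 0.78152×0.98587×0.99076 = -0.149919 + 0.763358 = 0.613439.
Q̄ = (S₀/π) × [bracket] = (1361/π) × 0.613439 = 265.8 W/m².

Q̄ ≈ 266 W/m²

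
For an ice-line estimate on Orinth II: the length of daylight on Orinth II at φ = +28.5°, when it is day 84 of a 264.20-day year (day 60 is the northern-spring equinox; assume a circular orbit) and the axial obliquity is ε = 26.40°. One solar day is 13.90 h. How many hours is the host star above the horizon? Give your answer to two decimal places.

Solar longitude: λ_s = 360° × (84 − 60)/264.20 = 32.702°.
sin δ = sin 26.40° × sin 32.702° = 0.24023, so δ = +13.900°.
cos H₀ = −tan φ · tan δ = −tan(+28.5°) × tan(+13.900°) = -0.1344, so H₀ = 1.7056 rad = 97.72°.
Daylight = 2H₀/(2π) × 13.90 h = (1.7056/π) × 13.90 = 7.55 h.

7.55 h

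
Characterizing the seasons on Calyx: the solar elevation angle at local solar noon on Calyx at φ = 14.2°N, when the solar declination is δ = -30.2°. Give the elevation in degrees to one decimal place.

At local noon the hour angle is zero, so the zenith angle equals |φ − δ| = |+14.2° − (-30.200°)| = 44.400°.
Elevation = 90° − 44.400° = 45.6°.

45.6°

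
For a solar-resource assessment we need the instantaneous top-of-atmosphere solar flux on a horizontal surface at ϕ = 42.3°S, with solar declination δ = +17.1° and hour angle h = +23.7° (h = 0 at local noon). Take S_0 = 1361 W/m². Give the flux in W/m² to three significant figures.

612 W/m²

cos θ_z = sin ϕ sin δ + cos ϕ cos δ cos h = -0.197893 + 0.647313 = 0.449420.
Flux = S_0 · cos θ_z = 1361 × 0.449420 = 611.7 W/m².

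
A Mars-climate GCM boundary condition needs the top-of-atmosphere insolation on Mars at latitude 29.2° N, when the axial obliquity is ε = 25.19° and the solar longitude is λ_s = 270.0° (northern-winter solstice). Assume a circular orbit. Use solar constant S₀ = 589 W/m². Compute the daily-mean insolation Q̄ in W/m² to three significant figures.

Q̄ ≈ 92.1 W/m²

Solar declination: sin δ = sin ε · sin λ_s = sin 25.19° × sin 270.0° = -0.42562, so δ = -25.190°.
cos H₀ = −tan(+29.2°) tan(-25.190°) = 0.2629, H₀ = 1.3048 rad.
Bracket: H₀ sin φ sin δ + cos φ cos δ sin H₀ = 1.3048×0.48786×-0.42562 + 0.87292×0.90490×0.96483 = -0.270933 + 0.762124 = 0.491191.
Q̄ = (S₀/π) × [bracket] = (589/π) × 0.491191 = 92.09 W/m².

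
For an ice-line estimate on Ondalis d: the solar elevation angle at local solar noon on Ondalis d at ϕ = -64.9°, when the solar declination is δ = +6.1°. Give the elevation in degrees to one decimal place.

At local noon the hour angle is zero, so the zenith angle equals |ϕ − δ| = |-64.9° − (+6.100°)| = 71.000°.
Elevation = 90° − 71.000° = 19.0°.

19.0°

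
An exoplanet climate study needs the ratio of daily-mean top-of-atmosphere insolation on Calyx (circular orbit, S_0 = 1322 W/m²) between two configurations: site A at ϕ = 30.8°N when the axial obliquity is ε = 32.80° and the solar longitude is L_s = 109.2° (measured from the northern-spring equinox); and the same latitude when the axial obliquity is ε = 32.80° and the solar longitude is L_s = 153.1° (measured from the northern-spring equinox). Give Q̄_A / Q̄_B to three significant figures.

— Configuration A (ϕ=+30.8°):
Solar declination: sin δ = sin ε · sin L_s = sin 32.80° × sin 109.2° = 0.51158, so δ = +30.769°.
cos h₀ = −tan(+30.8°) tan(+30.769°) = -0.3549, h₀ = 1.9336 rad.
Bracket: h₀ sin ϕ sin δ + cos ϕ cos δ sin h₀ = 1.9336×0.51204×0.51158 + 0.85896×0.85924×0.93490 = 0.506505 + 0.690006 = 1.196511.
Q̄ = (S_0/π) × [bracket] = (1322/π) × 1.196511 = 503.50 W/m².
— Configuration B (ϕ=+30.8°):
Solar declination: sin δ = sin ε · sin L_s = sin 32.80° × sin 153.1° = 0.24509, so δ = +14.187°.
cos h₀ = −tan(+30.8°) tan(+14.187°) = -0.1507, h₀ = 1.7221 rad.
Bracket: h₀ sin ϕ sin δ + cos ϕ cos δ sin h₀ = 1.7221×0.51204×0.24509 + 0.85896×0.96950×0.98858 = 0.216116 + 0.823252 = 1.039368.
Q̄ = (S_0/π) × [bracket] = (1322/π) × 1.039368 = 437.37 W/m².
Ratio Q̄_A / Q̄_B = 503.50 / 437.37 = 1.151.

Q̄_A / Q̄_B ≈ 1.15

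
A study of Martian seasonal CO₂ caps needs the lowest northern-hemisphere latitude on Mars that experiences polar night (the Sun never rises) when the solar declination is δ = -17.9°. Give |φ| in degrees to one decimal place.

Polar night requires cos H₀ = −tan φ tan δ ≥ 1, i.e. tan φ tan δ ≤ −1.
The boundary is |tan φ| · |tan δ| = 1, so |φ| = 90° − |δ| = 90° − 17.9° = 72.1° in the northern hemisphere.

|φ| = 72.1°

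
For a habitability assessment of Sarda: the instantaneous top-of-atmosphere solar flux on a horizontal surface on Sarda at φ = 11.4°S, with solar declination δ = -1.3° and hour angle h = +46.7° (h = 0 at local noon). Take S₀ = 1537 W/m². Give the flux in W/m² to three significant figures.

1.04e+03 W/m²

cos θ_z = sin φ sin δ + cos φ cos δ cos h = 0.004484 + 0.672115 = 0.676599.
Flux = S₀ · cos θ_z = 1537 × 0.676599 = 1040 W/m².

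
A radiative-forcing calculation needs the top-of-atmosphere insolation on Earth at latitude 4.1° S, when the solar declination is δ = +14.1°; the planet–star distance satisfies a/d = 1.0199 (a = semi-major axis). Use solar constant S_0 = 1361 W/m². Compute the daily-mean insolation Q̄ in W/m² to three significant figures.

Q̄ ≈ 424 W/m²

cos h₀ = −tan(-4.1°) tan(+14.100°) = 0.0180, h₀ = 1.5528 rad.
Bracket: h₀ sin ϕ sin δ + cos ϕ cos δ sin h₀ = 1.5528×-0.07150×0.24362 + 0.99744×0.96987×0.99984 = -0.027048 + 0.967232 = 0.940184.
Inverse-square distance factor (a/d)² = 1.0199² = 1.040196.
Q̄ = (S_0/π) × 1.040196 × [bracket] = (1361/π) × 1.040196 × 0.940184 = 423.7 W/m².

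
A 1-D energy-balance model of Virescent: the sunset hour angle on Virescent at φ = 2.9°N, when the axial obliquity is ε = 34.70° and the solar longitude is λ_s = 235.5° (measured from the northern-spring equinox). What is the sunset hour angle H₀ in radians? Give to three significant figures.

H₀ = 1.54 rad

Solar declination: sin δ = sin ε · sin λ_s = sin 34.70° × sin 235.5° = -0.46916, so δ = -27.980°.
cos H₀ = −tan φ · tan δ = −tan(+2.9°) × tan(-27.980°) = 0.0269, so H₀ = 1.5439 rad = 88.46°.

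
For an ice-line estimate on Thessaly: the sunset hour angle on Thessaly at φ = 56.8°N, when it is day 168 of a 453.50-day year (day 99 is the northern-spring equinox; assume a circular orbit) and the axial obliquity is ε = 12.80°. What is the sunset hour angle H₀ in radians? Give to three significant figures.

H₀ = 1.86 rad

Solar longitude: λ_s = 360° × (168 − 99)/453.50 = 54.774°.
sin δ = sin 12.80° × sin 54.774° = 0.18098, so δ = +10.427°.
cos H₀ = −tan φ · tan δ = −tan(+56.8°) × tan(+10.427°) = -0.2812, so H₀ = 1.8558 rad = 106.33°.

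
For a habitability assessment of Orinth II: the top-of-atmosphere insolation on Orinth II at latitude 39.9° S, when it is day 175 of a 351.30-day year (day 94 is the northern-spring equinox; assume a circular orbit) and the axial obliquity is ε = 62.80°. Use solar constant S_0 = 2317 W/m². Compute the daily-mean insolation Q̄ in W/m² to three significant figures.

Q̄ ≈ 0.00 W/m²

Solar longitude: L_s = 360° × (175 − 94)/351.30 = 83.006°.
sin δ = sin 62.80° × sin 83.006° = 0.88280, so δ = +61.982°.
cos h₀ = −tan(-39.9°) tan(+61.982°) = 1.5713 ≥ 1 ⇒ polar night, h₀ = 0 and Q̄ = 0.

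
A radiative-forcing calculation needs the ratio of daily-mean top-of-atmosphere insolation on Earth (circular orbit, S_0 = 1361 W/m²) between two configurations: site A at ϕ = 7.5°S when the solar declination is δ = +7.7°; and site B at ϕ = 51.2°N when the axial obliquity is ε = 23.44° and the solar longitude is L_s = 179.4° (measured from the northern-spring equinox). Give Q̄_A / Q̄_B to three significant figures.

— Configuration A (ϕ=-7.5°):
cos h₀ = −tan(-7.5°) tan(+7.700°) = 0.0178, h₀ = 1.5530 rad.
Bracket: h₀ sin ϕ sin δ + cos ϕ cos δ sin h₀ = 1.5530×-0.13053×0.13399 + 0.99144×0.99098×0.99984 = -0.027162 + 0.982340 = 0.955178.
Q̄ = (S_0/π) × [bracket] = (1361/π) × 0.955178 = 413.80 W/m².
— Configuration B (ϕ=+51.2°):
Solar declination: sin δ = sin ε · sin L_s = sin 23.44° × sin 179.4° = 0.00417, so δ = +0.239°.
cos h₀ = −tan(+51.2°) tan(+0.239°) = -0.0052, h₀ = 1.5760 rad.
Bracket: h₀ sin ϕ sin δ + cos ϕ cos δ sin h₀ = 1.5760×0.77934×0.00417 + 0.62660×0.99999×0.99999 = 0.005122 + 0.626587 = 0.631709.
Q̄ = (S_0/π) × [bracket] = (1361/π) × 0.631709 = 273.67 W/m².
Ratio Q̄_A / Q̄_B = 413.80 / 273.67 = 1.512.

Q̄_A / Q̄_B ≈ 1.51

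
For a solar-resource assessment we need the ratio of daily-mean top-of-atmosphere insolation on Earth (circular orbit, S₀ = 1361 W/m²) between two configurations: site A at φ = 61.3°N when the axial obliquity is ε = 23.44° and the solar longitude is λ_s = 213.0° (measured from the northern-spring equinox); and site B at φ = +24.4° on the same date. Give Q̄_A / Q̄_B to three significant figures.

Q̄_A / Q̄_B ≈ 0.278

— Configuration A (φ=+61.3°):
Solar declination: sin δ = sin ε · sin λ_s = sin 23.44° × sin 213.0° = -0.21665, so δ = -12.512°.
cos H₀ = −tan(+61.3°) tan(-12.512°) = 0.4053, H₀ = 1.1534 rad.
Bracket: H₀ sin φ sin δ + cos φ cos δ sin H₀ = 1.1534×0.87715×-0.21665 + 0.48022×0.97625×0.91416 = -0.219186 + 0.428572 = 0.209386.
Q̄ = (S₀/π) × [bracket] = (1361/π) × 0.209386 = 90.710 W/m².
— Configuration B (φ=+24.4°):
cos H₀ = −tan(+24.4°) tan(-12.512°) = 0.1007, H₀ = 1.4700 rad.
Bracket: H₀ sin φ sin δ + cos φ cos δ sin H₀ = 1.4700×0.41310×-0.21665 + 0.91068×0.97625×0.99492 = -0.131562 + 0.884535 = 0.752973.
Q̄ = (S₀/π) × [bracket] = (1361/π) × 0.752973 = 326.20 W/m².
Ratio Q̄_A / Q̄_B = 90.710 / 326.20 = 0.2781.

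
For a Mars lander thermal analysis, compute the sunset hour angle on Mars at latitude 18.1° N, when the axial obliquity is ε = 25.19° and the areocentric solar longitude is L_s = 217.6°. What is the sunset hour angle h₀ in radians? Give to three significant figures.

h₀ = 1.48 rad

sin δ = sin 25.19° × sin 217.6° = -0.25969, so δ = -15.052°.
cos h₀ = −tan ϕ · tan δ = −tan(+18.1°) × tan(-15.052°) = 0.0879, so h₀ = 1.4828 rad = 84.96°.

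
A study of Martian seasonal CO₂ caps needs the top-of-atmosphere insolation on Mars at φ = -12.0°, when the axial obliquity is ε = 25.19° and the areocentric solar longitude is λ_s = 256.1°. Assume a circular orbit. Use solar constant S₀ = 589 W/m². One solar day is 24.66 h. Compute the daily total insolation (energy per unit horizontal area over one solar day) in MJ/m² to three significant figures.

sin δ = sin 25.19° × sin 256.1° = -0.41316, so δ = -24.403°.
cos H₀ = −tan(-12.0°) tan(-24.403°) = -0.0964, H₀ = 1.6674 rad.
Bracket: H₀ sin φ sin δ + cos φ cos δ sin H₀ = 1.6674×-0.20791×-0.41316 + 0.97815×0.91066×0.99534 = 0.143230 + 0.886611 = 1.029841.
Q̄ = (S₀/π) × [bracket] = (589/π) × 1.029841 = 193.08 W/m².
Daily total = Q̄ × 24.66 h × 3600 s/h = 193.08 × 24.66 × 3600 / 10⁶ = 17.14 MJ/m².

17.1 MJ/m²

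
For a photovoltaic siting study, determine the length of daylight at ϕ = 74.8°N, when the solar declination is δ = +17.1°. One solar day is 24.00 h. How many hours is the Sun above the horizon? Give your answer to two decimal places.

Sunrise equation: cos h₀ = −tan ϕ · tan δ = -1.1323 ≤ −1, so the Sun never sets (polar day) and h₀ = π.
Daylight = 2h₀/(2π) × 24.00 h = (3.1416/π) × 24.00 = 24.00 h.

24.00 h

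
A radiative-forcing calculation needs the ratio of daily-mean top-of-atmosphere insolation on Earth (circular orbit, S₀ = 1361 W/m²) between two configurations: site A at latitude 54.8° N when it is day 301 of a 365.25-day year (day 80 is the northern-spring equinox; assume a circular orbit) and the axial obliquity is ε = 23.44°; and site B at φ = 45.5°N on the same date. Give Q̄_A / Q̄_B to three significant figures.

Q̄_A / Q̄_B ≈ 0.657

— Configuration A (φ=+54.8°):
Solar longitude: λ_s = 360° × (301 − 80)/365.25 = 217.823°.
sin δ = sin 23.44° × sin 217.823° = -0.24394, so δ = -14.119°.
cos H₀ = −tan(+54.8°) tan(-14.119°) = 0.3566, H₀ = 1.2062 rad.
Bracket: H₀ sin φ sin δ + cos φ cos δ sin H₀ = 1.2062×0.81714×-0.24394 + 0.57643×0.96979×0.93427 = -0.240436 + 0.522272 = 0.281836.
Q̄ = (S₀/π) × [bracket] = (1361/π) × 0.281836 = 122.10 W/m².
— Configuration B (φ=+45.5°):
cos H₀ = −tan(+45.5°) tan(-14.119°) = 0.2560, H₀ = 1.3120 rad.
Bracket: H₀ sin φ sin δ + cos φ cos δ sin H₀ = 1.3120×0.71325×-0.24394 + 0.70091×0.96979×0.96669 = -0.228275 + 0.657094 = 0.428819.
Q̄ = (S₀/π) × [bracket] = (1361/π) × 0.428819 = 185.77 W/m².
Ratio Q̄_A / Q̄_B = 122.10 / 185.77 = 0.6573.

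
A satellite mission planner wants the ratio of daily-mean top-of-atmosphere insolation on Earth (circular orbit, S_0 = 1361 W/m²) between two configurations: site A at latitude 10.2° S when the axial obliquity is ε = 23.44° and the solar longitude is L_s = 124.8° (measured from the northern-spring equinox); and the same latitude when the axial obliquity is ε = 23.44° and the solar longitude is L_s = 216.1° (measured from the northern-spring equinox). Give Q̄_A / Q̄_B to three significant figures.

Q̄_A / Q̄_B ≈ 0.822

— Configuration A (ϕ=-10.2°):
Solar declination: sin δ = sin ε · sin L_s = sin 23.44° × sin 124.8° = 0.32664, so δ = +19.065°.
cos h₀ = −tan(-10.2°) tan(+19.065°) = 0.0622, h₀ = 1.5086 rad.
Bracket: h₀ sin ϕ sin δ + cos ϕ cos δ sin h₀ = 1.5086×-0.17708×0.32664 + 0.98420×0.94515×0.99806 = -0.087260 + 0.928412 = 0.841152.
Q̄ = (S_0/π) × [bracket] = (1361/π) × 0.841152 = 364.40 W/m².
— Configuration B (ϕ=-10.2°):
Solar declination: sin δ = sin ε · sin L_s = sin 23.44° × sin 216.1° = -0.23438, so δ = -13.555°.
cos h₀ = −tan(-10.2°) tan(-13.555°) = -0.0434, h₀ = 1.6142 rad.
Bracket: h₀ sin ϕ sin δ + cos ϕ cos δ sin h₀ = 1.6142×-0.17708×-0.23438 + 0.98420×0.97215×0.99906 = 0.066996 + 0.955891 = 1.022887.
Q̄ = (S_0/π) × [bracket] = (1361/π) × 1.022887 = 443.13 W/m².
Ratio Q̄_A / Q̄_B = 364.40 / 443.13 = 0.8223.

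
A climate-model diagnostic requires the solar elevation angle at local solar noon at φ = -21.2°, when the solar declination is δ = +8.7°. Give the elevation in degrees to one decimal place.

60.1°

At local noon the hour angle is zero, so the zenith angle equals |φ − δ| = |-21.2° − (+8.700°)| = 29.900°.
Elevation = 90° − 29.900° = 60.1°.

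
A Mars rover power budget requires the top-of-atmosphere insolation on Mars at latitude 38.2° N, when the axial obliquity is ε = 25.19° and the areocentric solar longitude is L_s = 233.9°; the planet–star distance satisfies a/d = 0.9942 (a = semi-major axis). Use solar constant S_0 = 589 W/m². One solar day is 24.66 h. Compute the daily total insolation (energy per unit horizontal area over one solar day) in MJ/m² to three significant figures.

sin δ = sin 25.19° × sin 233.9° = -0.34390, so δ = -20.115°.
cos h₀ = −tan(+38.2°) tan(-20.115°) = 0.2882, h₀ = 1.2785 rad.
Bracket: h₀ sin ϕ sin δ + cos ϕ cos δ sin h₀ = 1.2785×0.61841×-0.34390 + 0.78586×0.93901×0.95757 = -0.271900 + 0.706620 = 0.434720.
Inverse-square distance factor (a/d)² = 0.9942² = 0.988434.
Q̄ = (S_0/π) × 0.988434 × [bracket] = (589/π) × 0.988434 × 0.434720 = 80.561 W/m².
Daily total = Q̄ × 24.66 h × 3600 s/h = 80.561 × 24.66 × 3600 / 10⁶ = 7.152 MJ/m².

7.15 MJ/m²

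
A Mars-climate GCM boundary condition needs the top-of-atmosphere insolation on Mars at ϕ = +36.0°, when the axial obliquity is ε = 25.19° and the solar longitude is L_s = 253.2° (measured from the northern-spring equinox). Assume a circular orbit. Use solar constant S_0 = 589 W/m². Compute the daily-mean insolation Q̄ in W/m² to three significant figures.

Q̄ ≈ 75.3 W/m²

Solar declination: sin δ = sin ε · sin L_s = sin 25.19° × sin 253.2° = -0.40746, so δ = -24.045°.
cos h₀ = −tan(+36.0°) tan(-24.045°) = 0.3242, h₀ = 1.2407 rad.
Bracket: h₀ sin ϕ sin δ + cos ϕ cos δ sin h₀ = 1.2407×0.58779×-0.40746 + 0.80902×0.91323×0.94600 = -0.297149 + 0.698925 = 0.401776.
Q̄ = (S_0/π) × [bracket] = (589/π) × 0.401776 = 75.33 W/m².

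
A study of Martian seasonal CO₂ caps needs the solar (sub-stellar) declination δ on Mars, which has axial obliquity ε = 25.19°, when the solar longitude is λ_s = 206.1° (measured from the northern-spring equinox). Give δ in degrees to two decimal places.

sin δ = sin ε · sin λ_s = sin 25.19° × sin 206.1° = -0.187248.
δ = arcsin(-0.187248) = -10.79°.

δ = -10.79°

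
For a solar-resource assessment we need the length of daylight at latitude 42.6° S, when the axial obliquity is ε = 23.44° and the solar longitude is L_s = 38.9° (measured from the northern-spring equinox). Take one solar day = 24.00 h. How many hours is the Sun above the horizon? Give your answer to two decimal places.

Solar declination: sin δ = sin ε · sin L_s = sin 23.44° × sin 38.9° = 0.24980, so δ = +14.465°.
cos h₀ = −tan ϕ · tan δ = −tan(-42.6°) × tan(+14.465°) = 0.2372, so h₀ = 1.3313 rad = 76.28°.
Daylight = 2h₀/(2π) × 24.00 h = (1.3313/π) × 24.00 = 10.17 h.

10.17 h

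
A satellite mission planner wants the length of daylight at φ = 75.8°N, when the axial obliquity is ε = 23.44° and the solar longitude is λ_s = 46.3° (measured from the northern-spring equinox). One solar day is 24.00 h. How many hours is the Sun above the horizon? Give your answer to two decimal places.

Solar declination: sin δ = sin ε · sin λ_s = sin 23.44° × sin 46.3° = 0.28759, so δ = +16.714°.
Sunrise equation: cos H₀ = −tan φ · tan δ = -1.1867 ≤ −1, so the Sun never sets (polar day) and H₀ = π.
Daylight = 2H₀/(2π) × 24.00 h = (3.1416/π) × 24.00 = 24.00 h.

24.00 h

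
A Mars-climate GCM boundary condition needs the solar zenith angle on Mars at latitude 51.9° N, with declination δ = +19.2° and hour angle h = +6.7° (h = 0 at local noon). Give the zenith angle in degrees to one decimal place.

θ_z = 33.1°

cos θ_z = sin ϕ sin δ + cos ϕ cos δ cos h = 0.258797 + 0.578735 = 0.837532.
θ_z = arccos(0.837532) = 33.1°.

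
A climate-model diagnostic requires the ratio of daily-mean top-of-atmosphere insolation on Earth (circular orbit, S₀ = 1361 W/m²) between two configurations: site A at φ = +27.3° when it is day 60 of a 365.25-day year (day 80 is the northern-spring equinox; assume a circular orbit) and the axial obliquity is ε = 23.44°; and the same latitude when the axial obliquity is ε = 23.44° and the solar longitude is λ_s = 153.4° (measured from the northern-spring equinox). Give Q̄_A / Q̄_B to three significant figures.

Q̄_A / Q̄_B ≈ 0.781

— Configuration A (φ=+27.3°):
Solar longitude: λ_s = 360° × (60 − 80)/365.25 = -19.713°, i.e. -19.713° + 360° = 340.287°.
sin δ = sin 23.44° × sin 340.287° = -0.13417, so δ = -7.711°.
cos H₀ = −tan(+27.3°) tan(-7.711°) = 0.0699, H₀ = 1.5009 rad.
Bracket: H₀ sin φ sin δ + cos φ cos δ sin H₀ = 1.5009×0.45865×-0.13417 + 0.88862×0.99096×0.99756 = -0.092361 + 0.878438 = 0.786077.
Q̄ = (S₀/π) × [bracket] = (1361/π) × 0.786077 = 340.54 W/m².
— Configuration B (φ=+27.3°):
Solar declination: sin δ = sin ε · sin λ_s = sin 23.44° × sin 153.4° = 0.17811, so δ = +10.260°.
cos H₀ = −tan(+27.3°) tan(+10.260°) = -0.0934, H₀ = 1.6644 rad.
Bracket: H₀ sin φ sin δ + cos φ cos δ sin H₀ = 1.6644×0.45865×0.17811 + 0.88862×0.98401×0.99563 = 0.135965 + 0.870590 = 1.006555.
Q̄ = (S₀/π) × [bracket] = (1361/π) × 1.006555 = 436.06 W/m².
Ratio Q̄_A / Q̄_B = 340.54 / 436.06 = 0.7809.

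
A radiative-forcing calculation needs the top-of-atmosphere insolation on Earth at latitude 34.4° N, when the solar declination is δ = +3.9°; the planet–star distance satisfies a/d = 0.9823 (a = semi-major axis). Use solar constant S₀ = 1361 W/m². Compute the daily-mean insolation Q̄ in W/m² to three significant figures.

Q̄ ≈ 370 W/m²

cos H₀ = −tan(+34.4°) tan(+3.900°) = -0.0467, H₀ = 1.6175 rad.
Bracket: H₀ sin φ sin δ + cos φ cos δ sin H₀ = 1.6175×0.56497×0.06802 + 0.82511×0.99768×0.99891 = 0.062159 + 0.822298 = 0.884457.
Inverse-square distance factor (a/d)² = 0.9823² = 0.964913.
Q̄ = (S₀/π) × 0.964913 × [bracket] = (1361/π) × 0.964913 × 0.884457 = 369.7 W/m².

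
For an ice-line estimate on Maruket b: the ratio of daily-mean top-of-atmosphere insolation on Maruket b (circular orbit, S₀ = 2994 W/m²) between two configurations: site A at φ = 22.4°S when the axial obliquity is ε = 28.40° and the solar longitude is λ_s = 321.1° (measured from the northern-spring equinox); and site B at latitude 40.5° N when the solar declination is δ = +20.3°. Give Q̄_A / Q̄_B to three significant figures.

— Configuration A (φ=-22.4°):
Solar declination: sin δ = sin ε · sin λ_s = sin 28.40° × sin 321.1° = -0.29867, so δ = -17.378°.
cos H₀ = −tan(-22.4°) tan(-17.378°) = -0.1290, H₀ = 1.7001 rad.
Bracket: H₀ sin φ sin δ + cos φ cos δ sin H₀ = 1.7001×-0.38107×-0.29867 + 0.92455×0.95436×0.99165 = 0.193495 + 0.874986 = 1.068481.
Q̄ = (S₀/π) × [bracket] = (2994/π) × 1.068481 = 1018.3 W/m².
— Configuration B (φ=+40.5°):
cos H₀ = −tan(+40.5°) tan(+20.300°) = -0.3159, H₀ = 1.8922 rad.
Bracket: H₀ sin φ sin δ + cos φ cos δ sin H₀ = 1.8922×0.64945×0.34694 + 0.76041×0.93789×0.94878 = 0.426351 + 0.676652 = 1.103003.
Q̄ = (S₀/π) × [bracket] = (2994/π) × 1.103003 = 1051.2 W/m².
Ratio Q̄_A / Q̄_B = 1018.3 / 1051.2 = 0.9687.

Q̄_A / Q̄_B ≈ 0.969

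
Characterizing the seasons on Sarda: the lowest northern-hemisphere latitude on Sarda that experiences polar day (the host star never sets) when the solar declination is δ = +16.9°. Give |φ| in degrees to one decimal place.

|φ| = 73.1°

Polar day requires cos H₀ = −tan φ tan δ ≤ −1, i.e. tan φ tan δ ≥ 1.
The boundary is |tan φ| · |tan δ| = 1, so |φ| = 90° − |δ| = 90° − 16.9° = 73.1° in the northern hemisphere.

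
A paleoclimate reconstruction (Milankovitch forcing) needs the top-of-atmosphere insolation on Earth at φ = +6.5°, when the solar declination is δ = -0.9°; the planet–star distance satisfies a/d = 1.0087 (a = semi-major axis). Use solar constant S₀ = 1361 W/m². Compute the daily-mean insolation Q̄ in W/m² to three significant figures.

Q̄ ≈ 437 W/m²

cos H₀ = −tan(+6.5°) tan(-0.900°) = 0.0018, H₀ = 1.5690 rad.
Bracket: H₀ sin φ sin δ + cos φ cos δ sin H₀ = 1.5690×0.11320×-0.01571 + 0.99357×0.99988×1.00000 = -0.002790 + 0.993451 = 0.990661.
Inverse-square distance factor (a/d)² = 1.0087² = 1.017476.
Q̄ = (S₀/π) × 1.017476 × [bracket] = (1361/π) × 1.017476 × 0.990661 = 436.7 W/m².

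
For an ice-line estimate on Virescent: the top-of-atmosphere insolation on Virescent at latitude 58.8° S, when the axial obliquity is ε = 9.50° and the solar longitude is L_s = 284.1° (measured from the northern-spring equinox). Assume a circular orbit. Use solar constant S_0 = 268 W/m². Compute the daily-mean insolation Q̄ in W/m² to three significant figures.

Q̄ ≈ 63.5 W/m²

Solar declination: sin δ = sin ε · sin L_s = sin 9.50° × sin 284.1° = -0.16008, so δ = -9.211°.
cos h₀ = −tan(-58.8°) tan(-9.211°) = -0.2678, h₀ = 1.8419 rad.
Bracket: h₀ sin ϕ sin δ + cos ϕ cos δ sin h₀ = 1.8419×-0.85536×-0.16008 + 0.51803×0.98710×0.96348 = 0.252204 + 0.492673 = 0.744877.
Q̄ = (S_0/π) × [bracket] = (268/π) × 0.744877 = 63.54 W/m².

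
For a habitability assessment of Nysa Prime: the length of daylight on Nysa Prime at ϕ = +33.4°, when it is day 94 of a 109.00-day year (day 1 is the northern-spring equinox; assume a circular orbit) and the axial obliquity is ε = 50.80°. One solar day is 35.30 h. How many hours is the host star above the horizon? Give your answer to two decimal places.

Solar longitude: L_s = 360° × (94 − 1)/109.00 = 307.156°.
sin δ = sin 50.80° × sin 307.156° = -0.61763, so δ = -38.143°.
cos h₀ = −tan ϕ · tan δ = −tan(+33.4°) × tan(-38.143°) = 0.5178, so h₀ = 1.0265 rad = 58.81°.
Daylight = 2h₀/(2π) × 35.30 h = (1.0265/π) × 35.30 = 11.53 h.

11.53 h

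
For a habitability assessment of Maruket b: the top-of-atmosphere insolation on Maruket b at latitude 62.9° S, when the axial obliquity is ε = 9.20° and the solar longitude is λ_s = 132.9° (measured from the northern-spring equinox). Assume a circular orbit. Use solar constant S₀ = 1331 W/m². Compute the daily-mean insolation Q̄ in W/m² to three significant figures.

Solar declination: sin δ = sin ε · sin λ_s = sin 9.20° × sin 132.9° = 0.11712, so δ = +6.726°.
cos H₀ = −tan(-62.9°) tan(+6.726°) = 0.2305, H₀ = 1.3382 rad.
Bracket: H₀ sin φ sin δ + cos φ cos δ sin H₀ = 1.3382×-0.89021×0.11712 + 0.45554×0.99312×0.97308 = -0.139523 + 0.440227 = 0.300704.
Q̄ = (S₀/π) × [bracket] = (1331/π) × 0.300704 = 127.4 W/m².

Q̄ ≈ 127 W/m²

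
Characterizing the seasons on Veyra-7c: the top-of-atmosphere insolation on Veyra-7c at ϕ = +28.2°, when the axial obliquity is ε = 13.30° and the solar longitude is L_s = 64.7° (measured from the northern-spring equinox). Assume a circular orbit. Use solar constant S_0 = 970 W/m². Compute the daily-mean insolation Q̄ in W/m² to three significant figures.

Solar declination: sin δ = sin ε · sin L_s = sin 13.30° × sin 64.7° = 0.20798, so δ = +12.004°.
cos h₀ = −tan(+28.2°) tan(+12.004°) = -0.1140, h₀ = 1.6851 rad.
Bracket: h₀ sin ϕ sin δ + cos ϕ cos δ sin h₀ = 1.6851×0.47255×0.20798 + 0.88130×0.97813×0.99348 = 0.165613 + 0.856406 = 1.022019.
Q̄ = (S_0/π) × [bracket] = (970/π) × 1.022019 = 315.6 W/m².

Q̄ ≈ 316 W/m²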